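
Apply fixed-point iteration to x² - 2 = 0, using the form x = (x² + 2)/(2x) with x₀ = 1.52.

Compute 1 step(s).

Equation: x² - 2 = 0
Fixed-point form: x = (x² + 2)/(2x)
x₀ = 1.52

x_1 = g(1.520000) = 1.417895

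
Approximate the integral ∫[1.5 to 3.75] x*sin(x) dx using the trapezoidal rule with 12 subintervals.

f(x) = x*sin(x)
a = 1.5, b = 3.75, n = 12
h = (b - a)/n = 0.187500

Trapezoidal rule: (h/2)[f(x₀) + 2f(x₁) + 2f(x₂) + ... + f(xₙ)]

x_0 = 1.5000, f(x_0) = 1.496242, coefficient = 1
x_1 = 1.6875, f(x_1) = 1.676021, coefficient = 2
x_2 = 1.8750, f(x_2) = 1.788911, coefficient = 2
x_3 = 2.0625, f(x_3) = 1.818155, coefficient = 2
x_4 = 2.2500, f(x_4) = 1.750665, coefficient = 2
x_5 = 2.4375, f(x_5) = 1.577897, coefficient = 2
x_6 = 2.6250, f(x_6) = 1.296541, coefficient = 2
x_7 = 2.8125, f(x_7) = 0.908956, coefficient = 2
x_8 = 3.0000, f(x_8) = 0.423360, coefficient = 2
x_9 = 3.1875, f(x_9) = -0.146278, coefficient = 2
x_10 = 3.3750, f(x_10) = -0.780617, coefficient = 2
x_11 = 3.5625, f(x_11) = -1.455598, coefficient = 2
x_12 = 3.7500, f(x_12) = -2.143355, coefficient = 1

I ≈ (0.187500/2) × 17.068916 = 1.600211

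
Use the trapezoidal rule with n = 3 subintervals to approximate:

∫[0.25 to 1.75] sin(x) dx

f(x) = sin(x)
a = 0.25, b = 1.75, n = 3
h = (b - a)/n = 0.500000

Trapezoidal rule: (h/2)[f(x₀) + 2f(x₁) + 2f(x₂) + ... + f(xₙ)]

x_0 = 0.2500, f(x_0) = 0.247404, coefficient = 1
x_1 = 0.7500, f(x_1) = 0.681639, coefficient = 2
x_2 = 1.2500, f(x_2) = 0.948985, coefficient = 2
x_3 = 1.7500, f(x_3) = 0.983986, coefficient = 1

I ≈ (0.500000/2) × 4.492637 = 1.123159
Exact value: 1.147158
Error: 0.023999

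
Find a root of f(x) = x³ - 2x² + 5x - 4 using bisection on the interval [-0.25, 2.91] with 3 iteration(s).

f(x) = x³ - 2x² + 5x - 4
Initial interval: [-0.25, 2.91]

Iteration 1:
  c_1 = (-0.250000 + 2.910000)/2 = 1.330000
  f(c_1) = f(1.330000) = 1.464837
  f(a) × f(c) < 0, new interval: [-0.250000, 1.330000]
Iteration 2:
  c_2 = (-0.250000 + 1.330000)/2 = 0.540000
  f(c_2) = f(0.540000) = -1.725736
  f(a) × f(c) ≥ 0, new interval: [0.540000, 1.330000]
Iteration 3:
  c_3 = (0.540000 + 1.330000)/2 = 0.935000
  f(c_3) = f(0.935000) = -0.256050
  f(a) × f(c) ≥ 0, new interval: [0.935000, 1.330000]

After 3 iteration(s), the approximation is c_3 = 0.935000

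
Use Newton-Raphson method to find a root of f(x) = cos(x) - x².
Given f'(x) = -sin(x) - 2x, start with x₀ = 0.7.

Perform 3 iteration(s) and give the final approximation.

f(x) = cos(x) - x²
f'(x) = -sin(x) - 2x
x₀ = 0.7

Newton-Raphson formula: x_{n+1} = x_n - f(x_n)/f'(x_n)

Iteration 1:
  f(0.700000) = 0.274842
  f'(0.700000) = -2.044218
  x_1 = 0.700000 - 0.274842/(-2.044218) = 0.834449
Iteration 2:
  f(0.834449) = -0.024718
  f'(0.834449) = -2.409823
  x_2 = 0.834449 - (-0.024718)/(-2.409823) = 0.824191
Iteration 3:
  f(0.824191) = -0.000141
  f'(0.824191) = -2.382382
  x_3 = 0.824191 - (-0.000141)/(-2.382382) = 0.824132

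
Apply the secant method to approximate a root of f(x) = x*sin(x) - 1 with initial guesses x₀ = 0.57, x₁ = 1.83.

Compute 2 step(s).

f(x) = x*sin(x) - 1
x₀ = 0.57, x₁ = 1.83

Secant formula: x_{n+1} = x_n - f(x_n)(x_n - x_{n-1})/(f(x_n) - f(x_{n-1}))

Iteration 1:
  f(0.570000) = -0.692410
  f(1.830000) = 0.768868
  x_2 = 1.830000 - 0.768868×(1.830000 - 0.570000)/(0.768868 - (-0.692410))
       = 1.167037
Iteration 2:
  f(1.830000) = 0.768868
  f(1.167037) = 0.073196
  x_3 = 1.167037 - 0.073196×(1.167037 - 1.830000)/(0.073196 - 0.768868)
       = 1.097282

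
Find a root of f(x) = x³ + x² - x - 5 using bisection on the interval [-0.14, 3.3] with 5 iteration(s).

f(x) = x³ + x² - x - 5
Initial interval: [-0.14, 3.3]

Iteration 1:
  c_1 = (-0.140000 + 3.300000)/2 = 1.580000
  f(c_1) = f(1.580000) = -0.139288
  f(a) × f(c) ≥ 0, new interval: [1.580000, 3.300000]
Iteration 2:
  c_2 = (1.580000 + 3.300000)/2 = 2.440000
  f(c_2) = f(2.440000) = 13.040384
  f(a) × f(c) < 0, new interval: [1.580000, 2.440000]
Iteration 3:
  c_3 = (1.580000 + 2.440000)/2 = 2.010000
  f(c_3) = f(2.010000) = 5.150701
  f(a) × f(c) < 0, new interval: [1.580000, 2.010000]
Iteration 4:
  c_4 = (1.580000 + 2.010000)/2 = 1.795000
  f(c_4) = f(1.795000) = 2.210560
  f(a) × f(c) < 0, new interval: [1.580000, 1.795000]
Iteration 5:
  c_5 = (1.580000 + 1.795000)/2 = 1.687500
  f(c_5) = f(1.687500) = 0.965576
  f(a) × f(c) < 0, new interval: [1.580000, 1.687500]

After 5 iteration(s), the approximation is c_5 = 1.687500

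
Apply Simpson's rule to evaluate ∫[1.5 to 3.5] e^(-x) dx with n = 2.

f(x) = e^(-x)
a = 1.5, b = 3.5, n = 2
h = (b - a)/n = 1.000000

Simpson's rule: (h/3)[f(x₀) + 4f(x₁) + 2f(x₂) + ... + f(xₙ)]

x_0 = 1.5000, f(x_0) = 0.223130, coefficient = 1
x_1 = 2.5000, f(x_1) = 0.082085, coefficient = 4
x_2 = 3.5000, f(x_2) = 0.030197, coefficient = 1

I ≈ (1.000000/3) × 0.581668 = 0.193889
Exact value: 0.192933
Error: 0.000956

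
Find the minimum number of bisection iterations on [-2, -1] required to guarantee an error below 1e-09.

We need (b-a)/2^n ≤ 1e-09
(-1 - (-2))/2^n ≤ 1e-09
1/2^n ≤ 1e-09
2^n ≥ 1000000000
n ≥ log₂(1000000000) = 29.90
n ≥ 30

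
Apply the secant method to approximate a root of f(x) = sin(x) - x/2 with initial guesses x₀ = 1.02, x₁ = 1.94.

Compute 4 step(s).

f(x) = sin(x) - x/2
x₀ = 1.02, x₁ = 1.94

Secant formula: x_{n+1} = x_n - f(x_n)(x_n - x_{n-1})/(f(x_n) - f(x_{n-1}))

Iteration 1:
  f(1.020000) = 0.342108
  f(1.940000) = -0.037385
  x_2 = 1.940000 - (-0.037385)×(1.940000 - 1.020000)/(-0.037385 - 0.342108)
       = 1.849368
Iteration 2:
  f(1.940000) = -0.037385
  f(1.849368) = 0.036765
  x_3 = 1.849368 - 0.036765×(1.849368 - 1.940000)/(0.036765 - (-0.037385))
       = 1.894305
Iteration 3:
  f(1.849368) = 0.036765
  f(1.894305) = 0.000973
  x_4 = 1.894305 - 0.000973×(1.894305 - 1.849368)/(0.000973 - 0.036765)
       = 1.895527
Iteration 4:
  f(1.894305) = 0.000973
  f(1.895527) = -0.000027
  x_5 = 1.895527 - (-0.000027)×(1.895527 - 1.894305)/(-0.000027 - 0.000973)
       = 1.895494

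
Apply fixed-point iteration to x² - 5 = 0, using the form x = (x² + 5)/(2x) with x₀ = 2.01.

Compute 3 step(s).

Equation: x² - 5 = 0
Fixed-point form: x = (x² + 5)/(2x)
x₀ = 2.01

x_1 = g(2.010000) = 2.248781
x_2 = g(2.248781) = 2.236104
x_3 = g(2.236104) = 2.236068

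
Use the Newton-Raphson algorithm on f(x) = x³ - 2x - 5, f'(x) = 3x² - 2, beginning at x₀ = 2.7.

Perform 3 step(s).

f(x) = x³ - 2x - 5
f'(x) = 3x² - 2
x₀ = 2.7

Newton-Raphson formula: x_{n+1} = x_n - f(x_n)/f'(x_n)

Iteration 1:
  f(2.700000) = 9.283000
  f'(2.700000) = 19.870000
  x_1 = 2.700000 - 9.283000/19.870000 = 2.232813
Iteration 2:
  f(2.232813) = 1.665964
  f'(2.232813) = 12.956366
  x_2 = 2.232813 - 1.665964/12.956366 = 2.104231
Iteration 3:
  f(2.104231) = 0.108623
  f'(2.104231) = 11.283360
  x_3 = 2.104231 - 0.108623/11.283360 = 2.094604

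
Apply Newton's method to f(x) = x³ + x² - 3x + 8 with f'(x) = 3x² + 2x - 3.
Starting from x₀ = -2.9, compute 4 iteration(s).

f(x) = x³ + x² - 3x + 8
f'(x) = 3x² + 2x - 3
x₀ = -2.9

Newton-Raphson formula: x_{n+1} = x_n - f(x_n)/f'(x_n)

Iteration 1:
  f(-2.900000) = 0.721000
  f'(-2.900000) = 16.430000
  x_1 = -2.900000 - 0.721000/16.430000 = -2.943883
Iteration 2:
  f(-2.943883) = -0.014913
  f'(-2.943883) = 17.111578
  x_2 = -2.943883 - (-0.014913)/17.111578 = -2.943012
Iteration 3:
  f(-2.943012) = -0.000006
  f'(-2.943012) = 17.097929
  x_3 = -2.943012 - (-0.000006)/17.097929 = -2.943011
Iteration 4:
  f(-2.943011) = 0.000000
  f'(-2.943011) = 17.097924
  x_4 = -2.943011 - 0.000000/17.097924 = -2.943011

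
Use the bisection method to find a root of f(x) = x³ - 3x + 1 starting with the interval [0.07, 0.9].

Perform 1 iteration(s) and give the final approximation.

f(x) = x³ - 3x + 1
Initial interval: [0.07, 0.9]

Iteration 1:
  c_1 = (0.070000 + 0.900000)/2 = 0.485000
  f(c_1) = f(0.485000) = -0.340916
  f(a) × f(c) < 0, new interval: [0.070000, 0.485000]

After 1 iteration(s), the approximation is c_1 = 0.485000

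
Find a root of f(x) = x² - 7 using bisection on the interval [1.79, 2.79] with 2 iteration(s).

f(x) = x² - 7
Initial interval: [1.79, 2.79]

Iteration 1:
  c_1 = (1.790000 + 2.790000)/2 = 2.290000
  f(c_1) = f(2.290000) = -1.755900
  f(a) × f(c) ≥ 0, new interval: [2.290000, 2.790000]
Iteration 2:
  c_2 = (2.290000 + 2.790000)/2 = 2.540000
  f(c_2) = f(2.540000) = -0.548400
  f(a) × f(c) ≥ 0, new interval: [2.540000, 2.790000]

After 2 iteration(s), the approximation is c_2 = 2.540000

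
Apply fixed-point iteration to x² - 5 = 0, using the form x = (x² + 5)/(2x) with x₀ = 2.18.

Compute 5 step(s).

Equation: x² - 5 = 0
Fixed-point form: x = (x² + 5)/(2x)
x₀ = 2.18

x_1 = g(2.180000) = 2.236789
x_2 = g(2.236789) = 2.236068
x_3 = g(2.236068) = 2.236068
x_4 = g(2.236068) = 2.236068
x_5 = g(2.236068) = 2.236068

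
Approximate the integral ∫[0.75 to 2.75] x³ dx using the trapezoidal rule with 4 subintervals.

f(x) = x³
a = 0.75, b = 2.75, n = 4
h = (b - a)/n = 0.500000

Trapezoidal rule: (h/2)[f(x₀) + 2f(x₁) + 2f(x₂) + ... + f(xₙ)]

x_0 = 0.7500, f(x_0) = 0.421875, coefficient = 1
x_1 = 1.2500, f(x_1) = 1.953125, coefficient = 2
x_2 = 1.7500, f(x_2) = 5.359375, coefficient = 2
x_3 = 2.2500, f(x_3) = 11.390625, coefficient = 2
x_4 = 2.7500, f(x_4) = 20.796875, coefficient = 1

I ≈ (0.500000/2) × 58.625000 = 14.656250
Exact value: 14.218750
Error: 0.437500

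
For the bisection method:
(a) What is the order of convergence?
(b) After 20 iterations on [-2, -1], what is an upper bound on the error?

(a) Bisection has linear (order 1) convergence; the error is halved each step.

(b) Error bound = (b-a)/2^n = (-1 - (-2))/2^{20}
    = 1/2^{20}

(a) 1 (linear); (b) error ≤ 9.54e-07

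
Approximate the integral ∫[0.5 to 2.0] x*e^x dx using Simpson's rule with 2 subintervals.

f(x) = x*e^x
a = 0.5, b = 2.0, n = 2
h = (b - a)/n = 0.750000

Simpson's rule: (h/3)[f(x₀) + 4f(x₁) + 2f(x₂) + ... + f(xₙ)]

x_0 = 0.5000, f(x_0) = 0.824361, coefficient = 1
x_1 = 1.2500, f(x_1) = 4.362929, coefficient = 4
x_2 = 2.0000, f(x_2) = 14.778112, coefficient = 1

I ≈ (0.750000/3) × 33.054188 = 8.263547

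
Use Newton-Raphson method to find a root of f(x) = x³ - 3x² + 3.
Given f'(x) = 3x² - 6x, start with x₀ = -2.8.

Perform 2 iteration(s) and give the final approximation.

f(x) = x³ - 3x² + 3
f'(x) = 3x² - 6x
x₀ = -2.8

Newton-Raphson formula: x_{n+1} = x_n - f(x_n)/f'(x_n)

Iteration 1:
  f(-2.800000) = -42.472000
  f'(-2.800000) = 40.320000
  x_1 = -2.800000 - (-42.472000)/40.320000 = -1.746627
Iteration 2:
  f(-1.746627) = -11.480563
  f'(-1.746627) = 19.631879
  x_2 = -1.746627 - (-11.480563)/19.631879 = -1.161835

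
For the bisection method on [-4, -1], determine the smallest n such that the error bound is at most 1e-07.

We need (b-a)/2^n ≤ 1e-07
(-1 - (-4))/2^n ≤ 1e-07
3/2^n ≤ 1e-07
2^n ≥ 30000000
n ≥ log₂(30000000) = 24.84
n ≥ 25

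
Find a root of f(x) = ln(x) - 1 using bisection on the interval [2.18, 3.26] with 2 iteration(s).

f(x) = ln(x) - 1
Initial interval: [2.18, 3.26]

Iteration 1:
  c_1 = (2.180000 + 3.260000)/2 = 2.720000
  f(c_1) = f(2.720000) = 0.000632
  f(a) × f(c) < 0, new interval: [2.180000, 2.720000]
Iteration 2:
  c_2 = (2.180000 + 2.720000)/2 = 2.450000
  f(c_2) = f(2.450000) = -0.103912
  f(a) × f(c) ≥ 0, new interval: [2.450000, 2.720000]

After 2 iteration(s), the approximation is c_2 = 2.450000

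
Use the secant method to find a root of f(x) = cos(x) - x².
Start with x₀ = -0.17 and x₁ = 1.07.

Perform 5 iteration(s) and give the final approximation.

f(x) = cos(x) - x²
x₀ = -0.17, x₁ = 1.07

Secant formula: x_{n+1} = x_n - f(x_n)(x_n - x_{n-1})/(f(x_n) - f(x_{n-1}))

Iteration 1:
  f(-0.170000) = 0.956685
  f(1.070000) = -0.664776
  x_2 = 1.070000 - (-0.664776)×(1.070000 - (-0.170000))/(-0.664776 - 0.956685)
       = 0.561618
Iteration 2:
  f(1.070000) = -0.664776
  f(0.561618) = 0.530980
  x_3 = 0.561618 - 0.530980×(0.561618 - 1.070000)/(0.530980 - (-0.664776))
       = 0.787367
Iteration 3:
  f(0.561618) = 0.530980
  f(0.787367) = 0.085767
  x_4 = 0.787367 - 0.085767×(0.787367 - 0.561618)/(0.085767 - 0.530980)
       = 0.830856
Iteration 4:
  f(0.787367) = 0.085767
  f(0.830856) = -0.016077
  x_5 = 0.830856 - (-0.016077)×(0.830856 - 0.787367)/(-0.016077 - 0.085767)
       = 0.823991
Iteration 5:
  f(0.830856) = -0.016077
  f(0.823991) = 0.000338
  x_6 = 0.823991 - 0.000338×(0.823991 - 0.830856)/(0.000338 - (-0.016077))
       = 0.824132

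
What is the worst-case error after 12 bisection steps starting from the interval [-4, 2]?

Bisection error bound: |error| ≤ (b-a)/2^n
|error| ≤ (2 - (-4))/2^12 = 6/2^12
|error| ≤ 0.0014648438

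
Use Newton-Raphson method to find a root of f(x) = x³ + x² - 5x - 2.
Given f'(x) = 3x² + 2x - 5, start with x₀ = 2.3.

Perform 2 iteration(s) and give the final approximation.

f(x) = x³ + x² - 5x - 2
f'(x) = 3x² + 2x - 5
x₀ = 2.3

Newton-Raphson formula: x_{n+1} = x_n - f(x_n)/f'(x_n)

Iteration 1:
  f(2.300000) = 3.957000
  f'(2.300000) = 15.470000
  x_1 = 2.300000 - 3.957000/15.470000 = 2.044215
Iteration 2:
  f(2.044215) = 0.500132
  f'(2.044215) = 11.624869
  x_2 = 2.044215 - 0.500132/11.624869 = 2.001192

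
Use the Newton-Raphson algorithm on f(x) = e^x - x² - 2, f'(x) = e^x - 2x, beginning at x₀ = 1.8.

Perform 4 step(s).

f(x) = e^x - x² - 2
f'(x) = e^x - 2x
x₀ = 1.8

Newton-Raphson formula: x_{n+1} = x_n - f(x_n)/f'(x_n)

Iteration 1:
  f(1.800000) = 0.809647
  f'(1.800000) = 2.449647
  x_1 = 1.800000 - 0.809647/2.449647 = 1.469484
Iteration 2:
  f(1.469484) = 0.187608
  f'(1.469484) = 1.408024
  x_2 = 1.469484 - 0.187608/1.408024 = 1.336242
Iteration 3:
  f(1.336242) = 0.019175
  f'(1.336242) = 1.132234
  x_3 = 1.336242 - 0.019175/1.132234 = 1.319306
Iteration 4:
  f(1.319306) = 0.000256
  f'(1.319306) = 1.102212
  x_4 = 1.319306 - 0.000256/1.102212 = 1.319074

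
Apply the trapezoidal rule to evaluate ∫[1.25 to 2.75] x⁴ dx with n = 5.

f(x) = x⁴
a = 1.25, b = 2.75, n = 5
h = (b - a)/n = 0.300000

Trapezoidal rule: (h/2)[f(x₀) + 2f(x₁) + 2f(x₂) + ... + f(xₙ)]

x_0 = 1.2500, f(x_0) = 2.441406, coefficient = 1
x_1 = 1.5500, f(x_1) = 5.772006, coefficient = 2
x_2 = 1.8500, f(x_2) = 11.713506, coefficient = 2
x_3 = 2.1500, f(x_3) = 21.367506, coefficient = 2
x_4 = 2.4500, f(x_4) = 36.030006, coefficient = 2
x_5 = 2.7500, f(x_5) = 57.191406, coefficient = 1

I ≈ (0.300000/2) × 209.398863 = 31.409829
Exact value: 30.844922
Error: 0.564908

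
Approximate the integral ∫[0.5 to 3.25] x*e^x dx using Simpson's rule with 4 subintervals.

f(x) = x*e^x
a = 0.5, b = 3.25, n = 4
h = (b - a)/n = 0.687500

Simpson's rule: (h/3)[f(x₀) + 4f(x₁) + 2f(x₂) + ... + f(xₙ)]

x_0 = 0.5000, f(x_0) = 0.824361, coefficient = 1
x_1 = 1.1875, f(x_1) = 3.893663, coefficient = 4
x_2 = 1.8750, f(x_2) = 12.226536, coefficient = 2
x_3 = 2.5625, f(x_3) = 33.231006, coefficient = 4
x_4 = 3.2500, f(x_4) = 83.818605, coefficient = 1

I ≈ (0.687500/3) × 257.594710 = 59.032121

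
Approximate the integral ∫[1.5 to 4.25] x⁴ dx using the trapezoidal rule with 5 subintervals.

f(x) = x⁴
a = 1.5, b = 4.25, n = 5
h = (b - a)/n = 0.550000

Trapezoidal rule: (h/2)[f(x₀) + 2f(x₁) + 2f(x₂) + ... + f(xₙ)]

x_0 = 1.5000, f(x_0) = 5.062500, coefficient = 1
x_1 = 2.0500, f(x_1) = 17.661006, coefficient = 2
x_2 = 2.6000, f(x_2) = 45.697600, coefficient = 2
x_3 = 3.1500, f(x_3) = 98.456006, coefficient = 2
x_4 = 3.7000, f(x_4) = 187.416100, coefficient = 2
x_5 = 4.2500, f(x_5) = 326.253906, coefficient = 1

I ≈ (0.550000/2) × 1029.777831 = 283.188904
Exact value: 275.797070
Error: 7.391833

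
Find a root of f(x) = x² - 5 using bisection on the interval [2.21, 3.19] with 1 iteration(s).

f(x) = x² - 5
Initial interval: [2.21, 3.19]

Iteration 1:
  c_1 = (2.210000 + 3.190000)/2 = 2.700000
  f(c_1) = f(2.700000) = 2.290000
  f(a) × f(c) < 0, new interval: [2.210000, 2.700000]

After 1 iteration(s), the approximation is c_1 = 2.700000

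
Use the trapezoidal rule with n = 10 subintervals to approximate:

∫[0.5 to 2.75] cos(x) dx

f(x) = cos(x)
a = 0.5, b = 2.75, n = 10
h = (b - a)/n = 0.225000

Trapezoidal rule: (h/2)[f(x₀) + 2f(x₁) + 2f(x₂) + ... + f(xₙ)]

x_0 = 0.5000, f(x_0) = 0.877583, coefficient = 1
x_1 = 0.7250, f(x_1) = 0.748499, coefficient = 2
x_2 = 0.9500, f(x_2) = 0.581683, coefficient = 2
x_3 = 1.1750, f(x_3) = 0.385543, coefficient = 2
x_4 = 1.4000, f(x_4) = 0.169967, coefficient = 2
x_5 = 1.6250, f(x_5) = -0.054177, coefficient = 2
x_6 = 1.8500, f(x_6) = -0.275590, coefficient = 2
x_7 = 2.0750, f(x_7) = -0.483110, coefficient = 2
x_8 = 2.3000, f(x_8) = -0.666276, coefficient = 2
x_9 = 2.5250, f(x_9) = -0.815854, coefficient = 2
x_10 = 2.7500, f(x_10) = -0.924302, coefficient = 1

I ≈ (0.225000/2) × -0.865349 = -0.097352
Exact value: -0.097765
Error: 0.000413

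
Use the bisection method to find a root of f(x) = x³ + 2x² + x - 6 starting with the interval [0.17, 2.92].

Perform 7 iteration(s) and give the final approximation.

f(x) = x³ + 2x² + x - 6
Initial interval: [0.17, 2.92]

Iteration 1:
  c_1 = (0.170000 + 2.920000)/2 = 1.545000
  f(c_1) = f(1.545000) = 4.007004
  f(a) × f(c) < 0, new interval: [0.170000, 1.545000]
Iteration 2:
  c_2 = (0.170000 + 1.545000)/2 = 0.857500
  f(c_2) = f(0.857500) = -3.041362
  f(a) × f(c) ≥ 0, new interval: [0.857500, 1.545000]
Iteration 3:
  c_3 = (0.857500 + 1.545000)/2 = 1.201250
  f(c_3) = f(1.201250) = -0.179341
  f(a) × f(c) ≥ 0, new interval: [1.201250, 1.545000]
Iteration 4:
  c_4 = (1.201250 + 1.545000)/2 = 1.373125
  f(c_4) = f(1.373125) = 1.733059
  f(a) × f(c) < 0, new interval: [1.201250, 1.373125]
Iteration 5:
  c_5 = (1.201250 + 1.373125)/2 = 1.287187
  f(c_5) = f(1.287187) = 0.733570
  f(a) × f(c) < 0, new interval: [1.201250, 1.287187]
Iteration 6:
  c_6 = (1.201250 + 1.287187)/2 = 1.244219
  f(c_6) = f(1.244219) = 0.266530
  f(a) × f(c) < 0, new interval: [1.201250, 1.244219]
Iteration 7:
  c_7 = (1.201250 + 1.244219)/2 = 1.222734
  f(c_7) = f(1.222734) = 0.040978
  f(a) × f(c) < 0, new interval: [1.201250, 1.222734]

After 7 iteration(s), the approximation is c_7 = 1.222734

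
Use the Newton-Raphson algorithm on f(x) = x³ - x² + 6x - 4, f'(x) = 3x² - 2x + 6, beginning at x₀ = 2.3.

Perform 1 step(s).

f(x) = x³ - x² + 6x - 4
f'(x) = 3x² - 2x + 6
x₀ = 2.3

Newton-Raphson formula: x_{n+1} = x_n - f(x_n)/f'(x_n)

Iteration 1:
  f(2.300000) = 16.677000
  f'(2.300000) = 17.270000
  x_1 = 2.300000 - 16.677000/17.270000 = 1.334337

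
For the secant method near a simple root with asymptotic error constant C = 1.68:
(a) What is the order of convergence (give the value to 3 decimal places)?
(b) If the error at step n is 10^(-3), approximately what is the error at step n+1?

(a) Secant method has superlinear convergence with order φ = (1+√5)/2 ≈ 1.618.
    This means |e_{n+1}| ≈ C|e_n|^1.618.

(b) With |e_n| = 10^(-3) and C = 1.68:
    |e_{n+1}| ≈ 1.68 × (10^(-3))^1.618 = 1.68 × 10^(-4.85)

(a) ≈ 1.618 (golden ratio); (b) |e_{n+1}| ≈ 2.351e-05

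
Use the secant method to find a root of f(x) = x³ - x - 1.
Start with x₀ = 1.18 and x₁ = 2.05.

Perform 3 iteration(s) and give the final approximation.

f(x) = x³ - x - 1
x₀ = 1.18, x₁ = 2.05

Secant formula: x_{n+1} = x_n - f(x_n)(x_n - x_{n-1})/(f(x_n) - f(x_{n-1}))

Iteration 1:
  f(1.180000) = -0.536968
  f(2.050000) = 5.565125
  x_2 = 2.050000 - 5.565125×(2.050000 - 1.180000)/(5.565125 - (-0.536968))
       = 1.256558
Iteration 2:
  f(2.050000) = 5.565125
  f(1.256558) = -0.272532
  x_3 = 1.256558 - (-0.272532)×(1.256558 - 2.050000)/(-0.272532 - 5.565125)
       = 1.293600
Iteration 3:
  f(1.256558) = -0.272532
  f(1.293600) = -0.128890
  x_4 = 1.293600 - (-0.128890)×(1.293600 - 1.256558)/(-0.128890 - (-0.272532))
       = 1.326837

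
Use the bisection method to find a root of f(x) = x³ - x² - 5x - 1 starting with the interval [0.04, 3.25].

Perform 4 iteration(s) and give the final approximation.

f(x) = x³ - x² - 5x - 1
Initial interval: [0.04, 3.25]

Iteration 1:
  c_1 = (0.040000 + 3.250000)/2 = 1.645000
  f(c_1) = f(1.645000) = -7.479614
  f(a) × f(c) ≥ 0, new interval: [1.645000, 3.250000]
Iteration 2:
  c_2 = (1.645000 + 3.250000)/2 = 2.447500
  f(c_2) = f(2.447500) = -4.566604
  f(a) × f(c) ≥ 0, new interval: [2.447500, 3.250000]
Iteration 3:
  c_3 = (2.447500 + 3.250000)/2 = 2.848750
  f(c_3) = f(2.848750) = -0.240448
  f(a) × f(c) ≥ 0, new interval: [2.848750, 3.250000]
Iteration 4:
  c_4 = (2.848750 + 3.250000)/2 = 3.049375
  f(c_4) = f(3.049375) = 2.809623
  f(a) × f(c) < 0, new interval: [2.848750, 3.049375]

After 4 iteration(s), the approximation is c_4 = 3.049375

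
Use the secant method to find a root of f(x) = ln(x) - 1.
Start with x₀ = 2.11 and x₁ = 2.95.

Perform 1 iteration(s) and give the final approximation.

f(x) = ln(x) - 1
x₀ = 2.11, x₁ = 2.95

Secant formula: x_{n+1} = x_n - f(x_n)(x_n - x_{n-1})/(f(x_n) - f(x_{n-1}))

Iteration 1:
  f(2.110000) = -0.253312
  f(2.950000) = 0.081805
  x_2 = 2.950000 - 0.081805×(2.950000 - 2.110000)/(0.081805 - (-0.253312))
       = 2.744948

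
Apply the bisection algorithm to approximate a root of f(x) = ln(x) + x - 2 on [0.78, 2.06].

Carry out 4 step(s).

f(x) = ln(x) + x - 2
Initial interval: [0.78, 2.06]

Iteration 1:
  c_1 = (0.780000 + 2.060000)/2 = 1.420000
  f(c_1) = f(1.420000) = -0.229343
  f(a) × f(c) ≥ 0, new interval: [1.420000, 2.060000]
Iteration 2:
  c_2 = (1.420000 + 2.060000)/2 = 1.740000
  f(c_2) = f(1.740000) = 0.293885
  f(a) × f(c) < 0, new interval: [1.420000, 1.740000]
Iteration 3:
  c_3 = (1.420000 + 1.740000)/2 = 1.580000
  f(c_3) = f(1.580000) = 0.037425
  f(a) × f(c) < 0, new interval: [1.420000, 1.580000]
Iteration 4:
  c_4 = (1.420000 + 1.580000)/2 = 1.500000
  f(c_4) = f(1.500000) = -0.094535
  f(a) × f(c) ≥ 0, new interval: [1.500000, 1.580000]

After 4 iteration(s), the approximation is c_4 = 1.500000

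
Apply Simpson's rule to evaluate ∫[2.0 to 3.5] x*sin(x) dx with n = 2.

f(x) = x*sin(x)
a = 2.0, b = 3.5, n = 2
h = (b - a)/n = 0.750000

Simpson's rule: (h/3)[f(x₀) + 4f(x₁) + 2f(x₂) + ... + f(xₙ)]

x_0 = 2.0000, f(x_0) = 1.818595, coefficient = 1
x_1 = 2.7500, f(x_1) = 1.049568, coefficient = 4
x_2 = 3.5000, f(x_2) = -1.227741, coefficient = 1

I ≈ (0.750000/3) × 4.789124 = 1.197281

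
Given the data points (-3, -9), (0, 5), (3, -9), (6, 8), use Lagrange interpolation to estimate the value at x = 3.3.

Lagrange interpolation formula:
P(x) = Σ yᵢ × Lᵢ(x)
where Lᵢ(x) = Π_{j≠i} (x - xⱼ)/(xᵢ - xⱼ)

L_0(3.3) = (3.3 - 0)/(-3 - 0) × (3.3 - 3)/(-3 - 3) × (3.3 - 6)/(-3 - 6) = 0.016500
L_1(3.3) = (3.3 - (-3))/(0 - (-3)) × (3.3 - 3)/(0 - 3) × (3.3 - 6)/(0 - 6) = -0.094500
L_2(3.3) = (3.3 - (-3))/(3 - (-3)) × (3.3 - 0)/(3 - 0) × (3.3 - 6)/(3 - 6) = 1.039500
L_3(3.3) = (3.3 - (-3))/(6 - (-3)) × (3.3 - 0)/(6 - 0) × (3.3 - 3)/(6 - 3) = 0.038500

P(3.3) = (-9)×L_0(3.3) + 5×L_1(3.3) + (-9)×L_2(3.3) + 8×L_3(3.3)
P(3.3) = -9.668500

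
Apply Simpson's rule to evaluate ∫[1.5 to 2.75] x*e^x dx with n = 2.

f(x) = x*e^x
a = 1.5, b = 2.75, n = 2
h = (b - a)/n = 0.625000

Simpson's rule: (h/3)[f(x₀) + 4f(x₁) + 2f(x₂) + ... + f(xₙ)]

x_0 = 1.5000, f(x_0) = 6.722534, coefficient = 1
x_1 = 2.1250, f(x_1) = 17.792407, coefficient = 4
x_2 = 2.7500, f(x_2) = 43.017238, coefficient = 1

I ≈ (0.625000/3) × 120.909400 = 25.189458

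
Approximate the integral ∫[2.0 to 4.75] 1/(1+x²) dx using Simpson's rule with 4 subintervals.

f(x) = 1/(1+x²)
a = 2.0, b = 4.75, n = 4
h = (b - a)/n = 0.687500

Simpson's rule: (h/3)[f(x₀) + 4f(x₁) + 2f(x₂) + ... + f(xₙ)]

x_0 = 2.0000, f(x_0) = 0.200000, coefficient = 1
x_1 = 2.6875, f(x_1) = 0.121615, coefficient = 4
x_2 = 3.3750, f(x_2) = 0.080706, coefficient = 2
x_3 = 4.0625, f(x_3) = 0.057130, coefficient = 4
x_4 = 4.7500, f(x_4) = 0.042440, coefficient = 1

I ≈ (0.687500/3) × 1.118834 = 0.256399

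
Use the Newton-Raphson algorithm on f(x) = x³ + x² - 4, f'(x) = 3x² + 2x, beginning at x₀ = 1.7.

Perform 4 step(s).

f(x) = x³ + x² - 4
f'(x) = 3x² + 2x
x₀ = 1.7

Newton-Raphson formula: x_{n+1} = x_n - f(x_n)/f'(x_n)

Iteration 1:
  f(1.700000) = 3.803000
  f'(1.700000) = 12.070000
  x_1 = 1.700000 - 3.803000/12.070000 = 1.384921
Iteration 2:
  f(1.384921) = 0.574296
  f'(1.384921) = 8.523864
  x_2 = 1.384921 - 0.574296/8.523864 = 1.317546
Iteration 3:
  f(1.317546) = 0.023094
  f'(1.317546) = 7.842877
  x_3 = 1.317546 - 0.023094/7.842877 = 1.314602
Iteration 4:
  f(1.314602) = 0.000043
  f'(1.314602) = 7.813736
  x_4 = 1.314602 - 0.000043/7.813736 = 1.314596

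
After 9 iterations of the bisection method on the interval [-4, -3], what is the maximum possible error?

Bisection error bound: |error| ≤ (b-a)/2^n
|error| ≤ (-3 - (-4))/2^9 = 1/2^9
|error| ≤ 0.0019531250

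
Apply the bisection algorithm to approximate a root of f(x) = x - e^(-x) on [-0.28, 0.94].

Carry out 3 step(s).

f(x) = x - e^(-x)
Initial interval: [-0.28, 0.94]

Iteration 1:
  c_1 = (-0.280000 + 0.940000)/2 = 0.330000
  f(c_1) = f(0.330000) = -0.388924
  f(a) × f(c) ≥ 0, new interval: [0.330000, 0.940000]
Iteration 2:
  c_2 = (0.330000 + 0.940000)/2 = 0.635000
  f(c_2) = f(0.635000) = 0.105065
  f(a) × f(c) < 0, new interval: [0.330000, 0.635000]
Iteration 3:
  c_3 = (0.330000 + 0.635000)/2 = 0.482500
  f(c_3) = f(0.482500) = -0.134738
  f(a) × f(c) ≥ 0, new interval: [0.482500, 0.635000]

After 3 iteration(s), the approximation is c_3 = 0.482500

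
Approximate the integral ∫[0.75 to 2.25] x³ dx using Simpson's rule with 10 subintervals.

f(x) = x³
a = 0.75, b = 2.25, n = 10
h = (b - a)/n = 0.150000

Simpson's rule: (h/3)[f(x₀) + 4f(x₁) + 2f(x₂) + ... + f(xₙ)]

x_0 = 0.7500, f(x_0) = 0.421875, coefficient = 1
x_1 = 0.9000, f(x_1) = 0.729000, coefficient = 4
x_2 = 1.0500, f(x_2) = 1.157625, coefficient = 2
x_3 = 1.2000, f(x_3) = 1.728000, coefficient = 4
x_4 = 1.3500, f(x_4) = 2.460375, coefficient = 2
x_5 = 1.5000, f(x_5) = 3.375000, coefficient = 4
x_6 = 1.6500, f(x_6) = 4.492125, coefficient = 2
x_7 = 1.8000, f(x_7) = 5.832000, coefficient = 4
x_8 = 1.9500, f(x_8) = 7.414875, coefficient = 2
x_9 = 2.1000, f(x_9) = 9.261000, coefficient = 4
x_10 = 2.2500, f(x_10) = 11.390625, coefficient = 1

I ≈ (0.150000/3) × 126.562500 = 6.328125
Exact value: 6.328125
Error: 0.000000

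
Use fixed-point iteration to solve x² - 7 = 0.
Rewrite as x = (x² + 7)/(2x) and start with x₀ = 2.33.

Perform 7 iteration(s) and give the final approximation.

Equation: x² - 7 = 0
Fixed-point form: x = (x² + 7)/(2x)
x₀ = 2.33

x_1 = g(2.330000) = 2.667146
x_2 = g(2.667146) = 2.645837
x_3 = g(2.645837) = 2.645751
x_4 = g(2.645751) = 2.645751
x_5 = g(2.645751) = 2.645751
x_6 = g(2.645751) = 2.645751
x_7 = g(2.645751) = 2.645751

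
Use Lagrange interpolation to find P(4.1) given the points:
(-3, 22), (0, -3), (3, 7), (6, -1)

Lagrange interpolation formula:
P(x) = Σ yᵢ × Lᵢ(x)
where Lᵢ(x) = Π_{j≠i} (x - xⱼ)/(xᵢ - xⱼ)

L_0(4.1) = (4.1 - 0)/(-3 - 0) × (4.1 - 3)/(-3 - 3) × (4.1 - 6)/(-3 - 6) = 0.052895
L_1(4.1) = (4.1 - (-3))/(0 - (-3)) × (4.1 - 3)/(0 - 3) × (4.1 - 6)/(0 - 6) = -0.274796
L_2(4.1) = (4.1 - (-3))/(3 - (-3)) × (4.1 - 0)/(3 - 0) × (4.1 - 6)/(3 - 6) = 1.024241
L_3(4.1) = (4.1 - (-3))/(6 - (-3)) × (4.1 - 0)/(6 - 0) × (4.1 - 3)/(6 - 3) = 0.197660

P(4.1) = 22×L_0(4.1) + (-3)×L_1(4.1) + 7×L_2(4.1) + (-1)×L_3(4.1)
P(4.1) = 8.960105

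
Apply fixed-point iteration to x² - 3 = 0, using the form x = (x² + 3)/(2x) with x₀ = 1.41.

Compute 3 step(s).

Equation: x² - 3 = 0
Fixed-point form: x = (x² + 3)/(2x)
x₀ = 1.41

x_1 = g(1.410000) = 1.768830
x_2 = g(1.768830) = 1.732433
x_3 = g(1.732433) = 1.732051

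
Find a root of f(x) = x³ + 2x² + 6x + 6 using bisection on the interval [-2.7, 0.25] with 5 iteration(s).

f(x) = x³ + 2x² + 6x + 6
Initial interval: [-2.7, 0.25]

Iteration 1:
  c_1 = (-2.700000 + 0.250000)/2 = -1.225000
  f(c_1) = f(-1.225000) = -0.187016
  f(a) × f(c) ≥ 0, new interval: [-1.225000, 0.250000]
Iteration 2:
  c_2 = (-1.225000 + 0.250000)/2 = -0.487500
  f(c_2) = f(-0.487500) = 3.434455
  f(a) × f(c) < 0, new interval: [-1.225000, -0.487500]
Iteration 3:
  c_3 = (-1.225000 + (-0.487500))/2 = -0.856250
  f(c_3) = f(-0.856250) = 1.701056
  f(a) × f(c) < 0, new interval: [-1.225000, -0.856250]
Iteration 4:
  c_4 = (-1.225000 + (-0.856250))/2 = -1.040625
  f(c_4) = f(-1.040625) = 0.795158
  f(a) × f(c) < 0, new interval: [-1.225000, -1.040625]
Iteration 5:
  c_5 = (-1.225000 + (-1.040625))/2 = -1.132812
  f(c_5) = f(-1.132812) = 0.315956
  f(a) × f(c) < 0, new interval: [-1.225000, -1.132812]

After 5 iteration(s), the approximation is c_5 = -1.132812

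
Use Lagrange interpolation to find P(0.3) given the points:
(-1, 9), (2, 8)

Lagrange interpolation formula:
P(x) = Σ yᵢ × Lᵢ(x)
where Lᵢ(x) = Π_{j≠i} (x - xⱼ)/(xᵢ - xⱼ)

L_0(0.3) = (0.3 - 2)/(-1 - 2) = 0.566667
L_1(0.3) = (0.3 - (-1))/(2 - (-1)) = 0.433333

P(0.3) = 9×L_0(0.3) + 8×L_1(0.3)
P(0.3) = 8.566667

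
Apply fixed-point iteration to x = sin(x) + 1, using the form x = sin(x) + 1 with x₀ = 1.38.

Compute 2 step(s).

Equation: x = sin(x) + 1
Fixed-point form: x = sin(x) + 1
x₀ = 1.38

x_1 = g(1.380000) = 1.981854
x_2 = g(1.981854) = 1.916699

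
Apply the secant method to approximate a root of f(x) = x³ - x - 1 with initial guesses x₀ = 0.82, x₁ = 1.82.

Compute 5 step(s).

f(x) = x³ - x - 1
x₀ = 0.82, x₁ = 1.82

Secant formula: x_{n+1} = x_n - f(x_n)(x_n - x_{n-1})/(f(x_n) - f(x_{n-1}))

Iteration 1:
  f(0.820000) = -1.268632
  f(1.820000) = 3.208568
  x_2 = 1.820000 - 3.208568×(1.820000 - 0.820000)/(3.208568 - (-1.268632))
       = 1.103354
Iteration 2:
  f(1.820000) = 3.208568
  f(1.103354) = -0.760142
  x_3 = 1.103354 - (-0.760142)×(1.103354 - 1.820000)/(-0.760142 - 3.208568)
       = 1.240616
Iteration 3:
  f(1.103354) = -0.760142
  f(1.240616) = -0.331150
  x_4 = 1.240616 - (-0.331150)×(1.240616 - 1.103354)/(-0.331150 - (-0.760142))
       = 1.346572
Iteration 4:
  f(1.240616) = -0.331150
  f(1.346572) = 0.095107
  x_5 = 1.346572 - 0.095107×(1.346572 - 1.240616)/(0.095107 - (-0.331150))
       = 1.322931
Iteration 5:
  f(1.346572) = 0.095107
  f(1.322931) = -0.007609
  x_6 = 1.322931 - (-0.007609)×(1.322931 - 1.346572)/(-0.007609 - 0.095107)
       = 1.324682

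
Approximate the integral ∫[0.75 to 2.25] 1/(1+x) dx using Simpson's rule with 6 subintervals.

f(x) = 1/(1+x)
a = 0.75, b = 2.25, n = 6
h = (b - a)/n = 0.250000

Simpson's rule: (h/3)[f(x₀) + 4f(x₁) + 2f(x₂) + ... + f(xₙ)]

x_0 = 0.7500, f(x_0) = 0.571429, coefficient = 1
x_1 = 1.0000, f(x_1) = 0.500000, coefficient = 4
x_2 = 1.2500, f(x_2) = 0.444444, coefficient = 2
x_3 = 1.5000, f(x_3) = 0.400000, coefficient = 4
x_4 = 1.7500, f(x_4) = 0.363636, coefficient = 2
x_5 = 2.0000, f(x_5) = 0.333333, coefficient = 4
x_6 = 2.2500, f(x_6) = 0.307692, coefficient = 1

I ≈ (0.250000/3) × 7.428616 = 0.619051
Exact value: 0.619039
Error: 0.000012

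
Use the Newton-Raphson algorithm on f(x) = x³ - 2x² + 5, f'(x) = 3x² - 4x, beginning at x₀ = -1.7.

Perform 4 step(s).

f(x) = x³ - 2x² + 5
f'(x) = 3x² - 4x
x₀ = -1.7

Newton-Raphson formula: x_{n+1} = x_n - f(x_n)/f'(x_n)

Iteration 1:
  f(-1.700000) = -5.693000
  f'(-1.700000) = 15.470000
  x_1 = -1.700000 - (-5.693000)/15.470000 = -1.331997
Iteration 2:
  f(-1.331997) = -0.911687
  f'(-1.331997) = 10.650641
  x_2 = -1.331997 - (-0.911687)/10.650641 = -1.246398
Iteration 3:
  f(-1.246398) = -0.043307
  f'(-1.246398) = 9.646118
  x_3 = -1.246398 - (-0.043307)/9.646118 = -1.241909
Iteration 4:
  f(-1.241909) = -0.000116
  f'(-1.241909) = 9.594645
  x_4 = -1.241909 - (-0.000116)/9.594645 = -1.241897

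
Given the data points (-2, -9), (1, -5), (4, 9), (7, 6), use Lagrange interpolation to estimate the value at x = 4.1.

Lagrange interpolation formula:
P(x) = Σ yᵢ × Lᵢ(x)
where Lᵢ(x) = Π_{j≠i} (x - xⱼ)/(xᵢ - xⱼ)

L_0(4.1) = (4.1 - 1)/(-2 - 1) × (4.1 - 4)/(-2 - 4) × (4.1 - 7)/(-2 - 7) = 0.005549
L_1(4.1) = (4.1 - (-2))/(1 - (-2)) × (4.1 - 4)/(1 - 4) × (4.1 - 7)/(1 - 7) = -0.032759
L_2(4.1) = (4.1 - (-2))/(4 - (-2)) × (4.1 - 1)/(4 - 1) × (4.1 - 7)/(4 - 7) = 1.015537
L_3(4.1) = (4.1 - (-2))/(7 - (-2)) × (4.1 - 1)/(7 - 1) × (4.1 - 4)/(7 - 4) = 0.011673

P(4.1) = (-9)×L_0(4.1) + (-5)×L_1(4.1) + 9×L_2(4.1) + 6×L_3(4.1)
P(4.1) = 9.323722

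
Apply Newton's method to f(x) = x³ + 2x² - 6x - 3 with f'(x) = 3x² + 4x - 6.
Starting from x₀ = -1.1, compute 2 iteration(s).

f(x) = x³ + 2x² - 6x - 3
f'(x) = 3x² + 4x - 6
x₀ = -1.1

Newton-Raphson formula: x_{n+1} = x_n - f(x_n)/f'(x_n)

Iteration 1:
  f(-1.100000) = 4.689000
  f'(-1.100000) = -6.770000
  x_1 = -1.100000 - 4.689000/(-6.770000) = -0.407386
Iteration 2:
  f(-0.407386) = -0.291372
  f'(-0.407386) = -7.131653
  x_2 = -0.407386 - (-0.291372)/(-7.131653) = -0.448242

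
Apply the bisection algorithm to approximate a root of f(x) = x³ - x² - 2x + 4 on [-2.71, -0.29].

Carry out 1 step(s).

f(x) = x³ - x² - 2x + 4
Initial interval: [-2.71, -0.29]

Iteration 1:
  c_1 = (-2.710000 + (-0.290000))/2 = -1.500000
  f(c_1) = f(-1.500000) = 1.375000
  f(a) × f(c) < 0, new interval: [-2.710000, -1.500000]

After 1 iteration(s), the approximation is c_1 = -1.500000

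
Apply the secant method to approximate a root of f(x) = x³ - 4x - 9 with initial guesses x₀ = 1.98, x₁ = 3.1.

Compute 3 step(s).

f(x) = x³ - 4x - 9
x₀ = 1.98, x₁ = 3.1

Secant formula: x_{n+1} = x_n - f(x_n)(x_n - x_{n-1})/(f(x_n) - f(x_{n-1}))

Iteration 1:
  f(1.980000) = -9.157608
  f(3.100000) = 8.391000
  x_2 = 3.100000 - 8.391000×(3.100000 - 1.980000)/(8.391000 - (-9.157608))
       = 2.564464
Iteration 2:
  f(3.100000) = 8.391000
  f(2.564464) = -2.392729
  x_3 = 2.564464 - (-2.392729)×(2.564464 - 3.100000)/(-2.392729 - 8.391000)
       = 2.683290
Iteration 3:
  f(2.564464) = -2.392729
  f(2.683290) = -0.413349
  x_4 = 2.683290 - (-0.413349)×(2.683290 - 2.564464)/(-0.413349 - (-2.392729))
       = 2.708104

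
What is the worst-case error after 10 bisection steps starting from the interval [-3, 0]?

Bisection error bound: |error| ≤ (b-a)/2^n
|error| ≤ (0 - (-3))/2^10 = 3/2^10
|error| ≤ 0.0029296875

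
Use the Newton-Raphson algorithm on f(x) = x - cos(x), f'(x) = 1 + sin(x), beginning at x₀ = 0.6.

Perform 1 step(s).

f(x) = x - cos(x)
f'(x) = 1 + sin(x)
x₀ = 0.6

Newton-Raphson formula: x_{n+1} = x_n - f(x_n)/f'(x_n)

Iteration 1:
  f(0.600000) = -0.225336
  f'(0.600000) = 1.564642
  x_1 = 0.600000 - (-0.225336)/1.564642 = 0.744017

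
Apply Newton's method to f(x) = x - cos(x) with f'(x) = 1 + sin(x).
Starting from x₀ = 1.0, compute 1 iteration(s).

f(x) = x - cos(x)
f'(x) = 1 + sin(x)
x₀ = 1.0

Newton-Raphson formula: x_{n+1} = x_n - f(x_n)/f'(x_n)

Iteration 1:
  f(1.000000) = 0.459698
  f'(1.000000) = 1.841471
  x_1 = 1.000000 - 0.459698/1.841471 = 0.750364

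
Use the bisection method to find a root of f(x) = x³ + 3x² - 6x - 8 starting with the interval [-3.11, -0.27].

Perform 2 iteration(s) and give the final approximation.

f(x) = x³ + 3x² - 6x - 8
Initial interval: [-3.11, -0.27]

Iteration 1:
  c_1 = (-3.110000 + (-0.270000))/2 = -1.690000
  f(c_1) = f(-1.690000) = 5.881491
  f(a) × f(c) ≥ 0, new interval: [-1.690000, -0.270000]
Iteration 2:
  c_2 = (-1.690000 + (-0.270000))/2 = -0.980000
  f(c_2) = f(-0.980000) = -0.179992
  f(a) × f(c) < 0, new interval: [-1.690000, -0.980000]

After 2 iteration(s), the approximation is c_2 = -0.980000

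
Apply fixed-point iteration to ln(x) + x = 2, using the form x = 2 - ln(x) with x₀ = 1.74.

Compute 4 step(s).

Equation: ln(x) + x = 2
Fixed-point form: x = 2 - ln(x)
x₀ = 1.74

x_1 = g(1.740000) = 1.446115
x_2 = g(1.446115) = 1.631119
x_3 = g(1.631119) = 1.510733
x_4 = g(1.510733) = 1.587405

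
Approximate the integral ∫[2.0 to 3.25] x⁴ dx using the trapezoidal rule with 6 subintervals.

f(x) = x⁴
a = 2.0, b = 3.25, n = 6
h = (b - a)/n = 0.208333

Trapezoidal rule: (h/2)[f(x₀) + 2f(x₁) + 2f(x₂) + ... + f(xₙ)]

x_0 = 2.0000, f(x_0) = 16.000000, coefficient = 1
x_1 = 2.2083, f(x_1) = 23.782555, coefficient = 2
x_2 = 2.4167, f(x_2) = 34.108845, coefficient = 2
x_3 = 2.6250, f(x_3) = 47.480713, coefficient = 2
x_4 = 2.8333, f(x_4) = 64.445216, coefficient = 2
x_5 = 3.0417, f(x_5) = 85.594621, coefficient = 2
x_6 = 3.2500, f(x_6) = 111.566406, coefficient = 1

I ≈ (0.208333/2) × 638.390306 = 66.498990
Exact value: 66.118164
Error: 0.380826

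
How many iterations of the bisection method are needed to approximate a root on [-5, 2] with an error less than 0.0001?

We need (b-a)/2^n ≤ 0.0001
(2 - (-5))/2^n ≤ 0.0001
7/2^n ≤ 0.0001
2^n ≥ 70000
n ≥ log₂(70000) = 16.10
n ≥ 17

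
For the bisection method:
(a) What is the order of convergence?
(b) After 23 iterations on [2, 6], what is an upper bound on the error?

(a) Bisection has linear (order 1) convergence; the error is halved each step.

(b) Error bound = (b-a)/2^n = (6 - 2)/2^{23}
    = 4/2^{23}

(a) 1 (linear); (b) error ≤ 4.77e-07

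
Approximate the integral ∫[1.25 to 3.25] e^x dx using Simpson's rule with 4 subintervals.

f(x) = e^x
a = 1.25, b = 3.25, n = 4
h = (b - a)/n = 0.500000

Simpson's rule: (h/3)[f(x₀) + 4f(x₁) + 2f(x₂) + ... + f(xₙ)]

x_0 = 1.2500, f(x_0) = 3.490343, coefficient = 1
x_1 = 1.7500, f(x_1) = 5.754603, coefficient = 4
x_2 = 2.2500, f(x_2) = 9.487736, coefficient = 2
x_3 = 2.7500, f(x_3) = 15.642632, coefficient = 4
x_4 = 3.2500, f(x_4) = 25.790340, coefficient = 1

I ≈ (0.500000/3) × 133.845093 = 22.307515
Exact value: 22.299997
Error: 0.007519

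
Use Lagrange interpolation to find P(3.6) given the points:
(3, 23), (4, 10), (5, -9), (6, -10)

Lagrange interpolation formula:
P(x) = Σ yᵢ × Lᵢ(x)
where Lᵢ(x) = Π_{j≠i} (x - xⱼ)/(xᵢ - xⱼ)

L_0(3.6) = (3.6 - 4)/(3 - 4) × (3.6 - 5)/(3 - 5) × (3.6 - 6)/(3 - 6) = 0.224000
L_1(3.6) = (3.6 - 3)/(4 - 3) × (3.6 - 5)/(4 - 5) × (3.6 - 6)/(4 - 6) = 1.008000
L_2(3.6) = (3.6 - 3)/(5 - 3) × (3.6 - 4)/(5 - 4) × (3.6 - 6)/(5 - 6) = -0.288000
L_3(3.6) = (3.6 - 3)/(6 - 3) × (3.6 - 4)/(6 - 4) × (3.6 - 5)/(6 - 5) = 0.056000

P(3.6) = 23×L_0(3.6) + 10×L_1(3.6) + (-9)×L_2(3.6) + (-10)×L_3(3.6)
P(3.6) = 17.264000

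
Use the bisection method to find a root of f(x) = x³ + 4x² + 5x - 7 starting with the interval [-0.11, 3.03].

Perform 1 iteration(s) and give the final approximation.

f(x) = x³ + 4x² + 5x - 7
Initial interval: [-0.11, 3.03]

Iteration 1:
  c_1 = (-0.110000 + 3.030000)/2 = 1.460000
  f(c_1) = f(1.460000) = 11.938536
  f(a) × f(c) < 0, new interval: [-0.110000, 1.460000]

After 1 iteration(s), the approximation is c_1 = 1.460000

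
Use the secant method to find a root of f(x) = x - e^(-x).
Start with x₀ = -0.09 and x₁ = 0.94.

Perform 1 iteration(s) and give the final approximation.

f(x) = x - e^(-x)
x₀ = -0.09, x₁ = 0.94

Secant formula: x_{n+1} = x_n - f(x_n)(x_n - x_{n-1})/(f(x_n) - f(x_{n-1}))

Iteration 1:
  f(-0.090000) = -1.184174
  f(0.940000) = 0.549372
  x_2 = 0.940000 - 0.549372×(0.940000 - (-0.090000))/(0.549372 - (-1.184174))
       = 0.613586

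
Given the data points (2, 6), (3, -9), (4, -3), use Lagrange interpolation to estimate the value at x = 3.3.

Lagrange interpolation formula:
P(x) = Σ yᵢ × Lᵢ(x)
where Lᵢ(x) = Π_{j≠i} (x - xⱼ)/(xᵢ - xⱼ)

L_0(3.3) = (3.3 - 3)/(2 - 3) × (3.3 - 4)/(2 - 4) = -0.105000
L_1(3.3) = (3.3 - 2)/(3 - 2) × (3.3 - 4)/(3 - 4) = 0.910000
L_2(3.3) = (3.3 - 2)/(4 - 2) × (3.3 - 3)/(4 - 3) = 0.195000

P(3.3) = 6×L_0(3.3) + (-9)×L_1(3.3) + (-3)×L_2(3.3)
P(3.3) = -9.405000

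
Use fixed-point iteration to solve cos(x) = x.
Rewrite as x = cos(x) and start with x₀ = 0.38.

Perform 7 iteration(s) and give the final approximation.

Equation: cos(x) = x
Fixed-point form: x = cos(x)
x₀ = 0.38

x_1 = g(0.380000) = 0.928665
x_2 = g(0.928665) = 0.598904
x_3 = g(0.598904) = 0.825954
x_4 = g(0.825954) = 0.677856
x_5 = g(0.677856) = 0.778919
x_6 = g(0.778919) = 0.711673
x_7 = g(0.711673) = 0.757270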